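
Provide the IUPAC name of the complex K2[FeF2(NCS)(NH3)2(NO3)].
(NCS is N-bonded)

The 2 potassium counter-ions carry a total charge of +2, so each complex ion is 2−.
Ligand charges: 1×nitrato (-1 each), 2×fluoro (-1 each), 1×isothiocyanato (-1 each), 2×ammine (neutral); total -4. So Fe + (-4) = 2−, giving Fe = +2.
Ligands are named alphabetically: ammine before fluoro before isothiocyanato before nitrato.
The complex ion is anionic, so iron takes the -ate form ferrate(II).

potassium diamminedifluoroisothiocyanatonitratoferrate(II)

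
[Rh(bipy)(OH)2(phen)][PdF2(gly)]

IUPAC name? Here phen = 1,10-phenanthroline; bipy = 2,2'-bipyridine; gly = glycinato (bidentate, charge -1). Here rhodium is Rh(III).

(2,2'-bipyridine)dihydroxo(1,10-phenanthroline)rhodium(III) difluoro(glycinato)palladate(II)

Both ions are complex: the cation is named first with the plain metal name, the anion second with the -ate form; each ion's ligands are alphabetised independently.
Rh is given as +3; the cation's ligand charges sum to -2, so the complex cation is 1+.
A 1:1 salt means the anion carries the equal and opposite charge, 1−.
Anion: ligand charges sum to -3; for the ion to be 1−, Pd = +2.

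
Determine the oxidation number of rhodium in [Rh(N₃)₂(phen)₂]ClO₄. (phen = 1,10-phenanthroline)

1 perchlorate outside the brackets (-1 each) → the complex ion is 1+.
Ligand charges: 2×phen neutral; 2×N3 = -2; sum -2.
Rh + (-2) = 1+ ⇒ Rh is +3.

+3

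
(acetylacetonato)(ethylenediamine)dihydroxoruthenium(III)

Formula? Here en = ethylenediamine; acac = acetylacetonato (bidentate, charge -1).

[Ru(acac)(en)(OH)2]

Ligands: 2 hydroxo (OH, -1), 1 ethylenediamine (en, neutral), 1 acetylacetonato (acac, -1). Ligand charge sum = -3.
With Ru in oxidation state +3, the complex ion is [Ru...].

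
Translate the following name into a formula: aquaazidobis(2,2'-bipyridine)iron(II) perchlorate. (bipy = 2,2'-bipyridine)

Ligands: 1 aqua (H2O, neutral), 1 azido (N3, -1), 2 2,2'-bipyridine (bipy, neutral). Ligand charge sum = -1.
Charge balance with perchlorate (-1) requires 1 complex ion per 1 perchlorate.

[Fe(bipy)2(H2O)(N3)]ClO4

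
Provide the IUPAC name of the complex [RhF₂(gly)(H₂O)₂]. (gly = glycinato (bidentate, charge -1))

There is no counter-ion, so the complex is neutral overall.
Ligand charges: 2×aqua (neutral), 1×glycinato (-1 each), 2×fluoro (-1 each); total -3. So Rh + (-3) = 0, giving Rh = +3.
Ligands are named alphabetically: aqua before fluoro before glycinato.

diaquadifluoro(glycinato)rhodium(III)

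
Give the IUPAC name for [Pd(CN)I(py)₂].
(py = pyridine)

cyanoiodobis(pyridine)palladium(II)

There is no counter-ion, so the complex is neutral overall.
Ligand charges: 2×pyridine (neutral), 1×iodo (-1 each), 1×cyano (-1 each); total -2. So Pd + (-2) = 0, giving Pd = +2.
Ligands are named alphabetically: cyano before iodo before pyridine.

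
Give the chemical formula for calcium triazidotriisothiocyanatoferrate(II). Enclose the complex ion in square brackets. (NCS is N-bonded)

Ligands: 3 azido (N3, -1), 3 isothiocyanato (NCS, -1). Ligand charge sum = -6.
With Fe in oxidation state +2, the complex ion is [Fe...]^4−.
Charge balance with calcium (+2) requires 1 complex ion per 2 calcium.

Ca2[Fe(N3)3(NCS)3]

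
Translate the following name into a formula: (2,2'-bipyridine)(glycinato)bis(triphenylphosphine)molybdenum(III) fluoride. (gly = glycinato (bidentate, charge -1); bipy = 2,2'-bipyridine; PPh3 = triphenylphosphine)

[Mo(bipy)(gly)(PPh3)2]F2

Ligands: 1 glycinato (gly, -1), 1 2,2'-bipyridine (bipy, neutral), 2 triphenylphosphine (PPh3, neutral). Ligand charge sum = -1.
Charge balance with fluoride (-1) requires 1 complex ion per 2 fluoride.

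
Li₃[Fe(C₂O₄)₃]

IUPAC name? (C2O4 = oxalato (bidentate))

The 3 lithium counter-ions carry a total charge of +3, so each complex ion is 3−.
Ligand charges: 3×oxalato (-2 each); total -6. So Fe + (-6) = 3−, giving Fe = +3.
The complex ion is anionic, so iron takes the -ate form ferrate(III).

lithium trioxalatoferrate(III)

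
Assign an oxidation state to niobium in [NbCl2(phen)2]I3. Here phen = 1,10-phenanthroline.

3 iodide outside the brackets (-1 each) → the complex ion is 3+.
Ligand charges: 2×phen neutral; 2×Cl = -2; sum -2.
Nb + (-2) = 3+ ⇒ Nb is +5.

+5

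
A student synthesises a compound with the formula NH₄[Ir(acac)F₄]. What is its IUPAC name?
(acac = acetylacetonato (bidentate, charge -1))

ammonium (acetylacetonato)tetrafluoroiridate(IV)

The 1 ammonium counter-ion carries a total charge of +1, so each complex ion is 1−.
Ligand charges: 1×acetylacetonato (-1 each), 4×fluoro (-1 each); total -5. So Ir + (-5) = 1−, giving Ir = +4.
The complex ion is anionic, so iridium takes the -ate form iridate(IV).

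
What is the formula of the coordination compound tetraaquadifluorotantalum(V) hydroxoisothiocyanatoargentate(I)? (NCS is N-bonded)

[TaF2(H2O)4][Ag(NCS)(OH)]3

Cation [Ta…]: ligand charges -2, Ta(V) ⇒ ion charge 3+.
Anion [Ag…]: ligand charges -2, Ag(I) ⇒ ion charge 1−.
One 3+ cation requires 3 of the 1− anion.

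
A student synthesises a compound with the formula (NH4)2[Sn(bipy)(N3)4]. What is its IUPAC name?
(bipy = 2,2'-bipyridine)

The 2 ammonium counter-ions carry a total charge of +2, so each complex ion is 2−.
Ligand charges: 1×2,2'-bipyridine (neutral), 4×azido (-1 each); total -4. So Sn + (-4) = 2−, giving Sn = +2.
Ligands are named alphabetically: azido before bipyridine.
The complex ion is anionic, so tin takes the -ate form stannate(II).

ammonium tetraazido(2,2'-bipyridine)stannate(II)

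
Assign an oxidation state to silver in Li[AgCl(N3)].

+1

1 lithium outside the brackets (+1 each) → the complex ion is 1−.
Ligand charges: 1×Cl = -1; 1×N3 = -1; sum -2.
Ag + (-2) = 1− ⇒ Ag is +1.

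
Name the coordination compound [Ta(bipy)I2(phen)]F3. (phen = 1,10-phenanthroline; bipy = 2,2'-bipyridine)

The 3 fluoride counter-ions carry a total charge of -3, so each complex ion is 3+.
Ligand charges: 1×1,10-phenanthroline (neutral), 1×2,2'-bipyridine (neutral), 2×iodo (-1 each); total -2. So Ta + (-2) = 3+, giving Ta = +5.
Ligands are named alphabetically: bipyridine before iodo before phenanthroline.

(2,2'-bipyridine)diiodo(1,10-phenanthroline)tantalum(V) fluoride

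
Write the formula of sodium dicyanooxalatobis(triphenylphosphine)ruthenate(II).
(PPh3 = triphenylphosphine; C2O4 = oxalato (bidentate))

Na2[Ru(C2O4)(CN)2(PPh3)2]

Ligands: 2 cyano (CN, -1), 2 triphenylphosphine (PPh3, neutral), 1 oxalato (C2O4, -2). Ligand charge sum = -4.
With Ru in oxidation state +2, the complex ion is [Ru...]^2−.
Charge balance with sodium (+1) requires 1 complex ion per 2 sodium.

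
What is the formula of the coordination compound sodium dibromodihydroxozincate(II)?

Na2[ZnBr2(OH)2]

Ligands: 2 hydroxo (OH, -1), 2 bromo (Br, -1). Ligand charge sum = -4.
Charge balance with sodium (+1) requires 1 complex ion per 2 sodium.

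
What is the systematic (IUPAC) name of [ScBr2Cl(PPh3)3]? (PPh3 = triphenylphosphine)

dibromochlorotris(triphenylphosphine)scandium(III)

There is no counter-ion, so the complex is neutral overall.
Ligand charges: 1×chloro (-1 each), 2×bromo (-1 each), 3×triphenylphosphine (neutral); total -3. So Sc + (-3) = 0, giving Sc = +3.
Ligands are named alphabetically: bromo before chloro before triphenylphosphine.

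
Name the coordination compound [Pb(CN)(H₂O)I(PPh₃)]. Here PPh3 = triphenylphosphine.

There is no counter-ion, so the complex is neutral overall.
Ligand charges: 1×cyano (-1 each), 1×aqua (neutral), 1×triphenylphosphine (neutral), 1×iodo (-1 each); total -2. So Pb + (-2) = 0, giving Pb = +2.
Ligands are named alphabetically: aqua before cyano before iodo before triphenylphosphine.

aquacyanoiodo(triphenylphosphine)lead(II)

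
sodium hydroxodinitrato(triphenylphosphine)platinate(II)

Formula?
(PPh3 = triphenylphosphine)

Ligands: 2 nitrato (NO3, -1), 1 hydroxo (OH, -1), 1 triphenylphosphine (PPh3, neutral). Ligand charge sum = -3.
Charge balance with sodium (+1) requires 1 complex ion per 1 sodium.

Na[Pt(NO3)2(OH)(PPh3)]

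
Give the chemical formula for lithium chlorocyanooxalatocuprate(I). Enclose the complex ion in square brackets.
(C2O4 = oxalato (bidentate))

Li3[Cu(C2O4)Cl(CN)]

Ligands: 1 cyano (CN, -1), 1 chloro (Cl, -1), 1 oxalato (C2O4, -2). Ligand charge sum = -4.
With Cu in oxidation state +1, the complex ion is [Cu...]^3−.
Charge balance with lithium (+1) requires 1 complex ion per 3 lithium.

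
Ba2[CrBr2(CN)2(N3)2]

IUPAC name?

barium diazidodibromodicyanochromate(II)

The 2 barium counter-ions carry a total charge of +4, so each complex ion is 4−.
Ligand charges: 2×azido (-1 each), 2×bromo (-1 each), 2×cyano (-1 each); total -6. So Cr + (-6) = 4−, giving Cr = +2.
The complex ion is anionic, so chromium takes the -ate form chromate(II).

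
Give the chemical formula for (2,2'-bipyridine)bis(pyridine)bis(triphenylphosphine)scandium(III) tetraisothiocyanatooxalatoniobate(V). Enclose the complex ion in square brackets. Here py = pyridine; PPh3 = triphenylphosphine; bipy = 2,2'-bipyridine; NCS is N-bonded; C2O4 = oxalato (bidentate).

[Sc(bipy)(PPh3)2(py)2][Nb(C2O4)(NCS)4]3

Cation [Sc…]: ligand charges 0, Sc(III) ⇒ ion charge 3+.
Anion [Nb…]: ligand charges -6, Nb(V) ⇒ ion charge 1−.
One 3+ cation requires 3 of the 1− anion.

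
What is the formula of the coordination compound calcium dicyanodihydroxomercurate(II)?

Ca[Hg(CN)2(OH)2]

Ligands: 2 cyano (CN, -1), 2 hydroxo (OH, -1). Ligand charge sum = -4.
With Hg in oxidation state +2, the complex ion is [Hg...]^2−.
Charge balance with calcium (+2) requires 1 complex ion per 1 calcium.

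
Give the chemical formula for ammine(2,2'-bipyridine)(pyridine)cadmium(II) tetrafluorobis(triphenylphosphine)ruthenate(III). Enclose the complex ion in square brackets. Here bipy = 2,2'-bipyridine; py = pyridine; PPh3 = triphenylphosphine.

[Cd(bipy)(NH3)(py)][RuF4(PPh3)2]2

Cation [Cd…]: ligand charges 0, Cd(II) ⇒ ion charge 2+.
Anion [Ru…]: ligand charges -4, Ru(III) ⇒ ion charge 1−.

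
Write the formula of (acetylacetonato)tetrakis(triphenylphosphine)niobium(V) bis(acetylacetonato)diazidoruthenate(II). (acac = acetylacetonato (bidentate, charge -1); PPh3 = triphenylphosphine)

Cation [Nb…]: ligand charges -1, Nb(V) ⇒ ion charge 4+.
Anion [Ru…]: ligand charges -4, Ru(II) ⇒ ion charge 2−.
One 4+ cation requires 2 of the 2− anion.

[Nb(acac)(PPh3)4][Ru(acac)2(N3)2]2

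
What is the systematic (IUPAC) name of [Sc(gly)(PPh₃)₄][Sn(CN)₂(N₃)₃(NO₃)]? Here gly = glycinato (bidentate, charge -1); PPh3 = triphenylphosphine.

(glycinato)tetrakis(triphenylphosphine)scandium(III) triazidodicyanonitratostannate(IV)

Scandium is always +3 in its complexes; the cation's ligand charges sum to -1, so the complex cation is 2+.
A 1:1 salt means the anion carries the equal and opposite charge, 2−.
Anion: ligand charges sum to -6; for the ion to be 2−, Sn = +4.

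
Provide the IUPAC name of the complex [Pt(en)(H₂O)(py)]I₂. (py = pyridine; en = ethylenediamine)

The 2 iodide counter-ions carry a total charge of -2, so each complex ion is 2+.
Ligand charges: 1×pyridine (neutral), 1×aqua (neutral), 1×ethylenediamine (neutral); total 0. So Pt + (0) = 2+, giving Pt = +2.
Ligands are named alphabetically: aqua before ethylenediamine before pyridine.

aqua(ethylenediamine)(pyridine)platinum(II) iodide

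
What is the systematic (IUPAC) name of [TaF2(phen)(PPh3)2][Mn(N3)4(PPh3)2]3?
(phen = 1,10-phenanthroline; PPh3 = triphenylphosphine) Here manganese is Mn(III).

Both ions are complex: the cation is named first with the plain metal name, the anion second with the -ate form; each ion's ligands are alphabetised independently.
Mn is given as +3; the anion's ligand charges sum to -4, so the complex anion is 1−.
With 3 anions per cation, the cation must be 3×1 = 3+.
Cation: ligand charges sum to -2; for the ion to be 3+, Ta = +5.

difluoro(1,10-phenanthroline)bis(triphenylphosphine)tantalum(V) tetraazidobis(triphenylphosphine)manganate(III)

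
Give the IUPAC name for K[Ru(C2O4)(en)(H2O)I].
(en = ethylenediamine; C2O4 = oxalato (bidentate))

The 1 potassium counter-ion carries a total charge of +1, so each complex ion is 1−.
Ligand charges: 1×ethylenediamine (neutral), 1×oxalato (-2 each), 1×aqua (neutral), 1×iodo (-1 each); total -3. So Ru + (-3) = 1−, giving Ru = +2.
Ligands are named alphabetically: aqua before ethylenediamine before iodo before oxalato.
The complex ion is anionic, so ruthenium takes the -ate form ruthenate(II).

potassium aqua(ethylenediamine)iodooxalatoruthenate(II)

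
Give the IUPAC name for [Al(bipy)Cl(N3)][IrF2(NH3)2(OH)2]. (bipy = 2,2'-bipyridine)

Both ions are complex: the cation is named first with the plain metal name, the anion second with the -ate form; each ion's ligands are alphabetised independently.
Aluminium is always +3 in its complexes; the cation's ligand charges sum to -2, so the complex cation is 1+.
A 1:1 salt means the anion carries the equal and opposite charge, 1−.
Anion: ligand charges sum to -4; for the ion to be 1−, Ir = +3.

azido(2,2'-bipyridine)chloroaluminium(III) diamminedifluorodihydroxoiridate(III)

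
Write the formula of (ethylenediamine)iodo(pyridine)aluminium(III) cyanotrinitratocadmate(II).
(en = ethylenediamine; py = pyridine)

Cation [Al…]: ligand charges -1, Al(III) ⇒ ion charge 2+.
Anion [Cd…]: ligand charges -4, Cd(II) ⇒ ion charge 2−.
One 2+ cation balances one 2− anion.

[Al(en)I(py)][Cd(CN)(NO3)3]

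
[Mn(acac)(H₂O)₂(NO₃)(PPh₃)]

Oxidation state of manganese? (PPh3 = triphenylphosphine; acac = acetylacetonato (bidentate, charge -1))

+2

No counter-ion: the bracketed complex is neutral.
Ligand charges: 1×PPh3 neutral; 2×H2O neutral; 1×NO3 = -1; 1×acac = -1; sum -2.
Mn + (-2) = 0 ⇒ Mn is +2.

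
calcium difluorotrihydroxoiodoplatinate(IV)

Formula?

Ca[PtF2I(OH)3]

Ligands: 3 hydroxo (OH, -1), 1 iodo (I, -1), 2 fluoro (F, -1). Ligand charge sum = -6.
With Pt in oxidation state +4, the complex ion is [Pt...]^2−.
Charge balance with calcium (+2) requires 1 complex ion per 1 calcium.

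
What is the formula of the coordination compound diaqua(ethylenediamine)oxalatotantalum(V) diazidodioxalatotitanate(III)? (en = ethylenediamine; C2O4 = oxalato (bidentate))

[Ta(C2O4)(en)(H2O)2][Ti(C2O4)2(N3)2]

Cation [Ta…]: ligand charges -2, Ta(V) ⇒ ion charge 3+.
Anion [Ti…]: ligand charges -6, Ti(III) ⇒ ion charge 3−.
One 3+ cation balances one 3− anion.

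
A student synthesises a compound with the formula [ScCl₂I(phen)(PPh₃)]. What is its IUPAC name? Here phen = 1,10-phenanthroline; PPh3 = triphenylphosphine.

dichloroiodo(1,10-phenanthroline)(triphenylphosphine)scandium(III)

There is no counter-ion, so the complex is neutral overall.
Ligand charges: 1×1,10-phenanthroline (neutral), 1×iodo (-1 each), 2×chloro (-1 each), 1×triphenylphosphine (neutral); total -3. So Sc + (-3) = 0, giving Sc = +3.
Ligands are named alphabetically: chloro before iodo before phenanthroline before triphenylphosphine.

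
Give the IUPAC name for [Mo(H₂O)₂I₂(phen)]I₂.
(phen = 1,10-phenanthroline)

The 2 iodide counter-ions carry a total charge of -2, so each complex ion is 2+.
Ligand charges: 2×aqua (neutral), 2×iodo (-1 each), 1×1,10-phenanthroline (neutral); total -2. So Mo + (-2) = 2+, giving Mo = +4.
Ligands are named alphabetically: aqua before iodo before phenanthroline.

diaquadiiodo(1,10-phenanthroline)molybdenum(IV) iodide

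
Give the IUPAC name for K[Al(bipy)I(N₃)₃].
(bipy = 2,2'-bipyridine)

The 1 potassium counter-ion carries a total charge of +1, so each complex ion is 1−.
Ligand charges: 3×azido (-1 each), 1×iodo (-1 each), 1×2,2'-bipyridine (neutral); total -4. So Al + (-4) = 1−, giving Al = +3.
Ligands are named alphabetically: azido before bipyridine before iodo.
The complex ion is anionic, so aluminium takes the -ate form aluminate(III).

potassium triazido(2,2'-bipyridine)iodoaluminate(III)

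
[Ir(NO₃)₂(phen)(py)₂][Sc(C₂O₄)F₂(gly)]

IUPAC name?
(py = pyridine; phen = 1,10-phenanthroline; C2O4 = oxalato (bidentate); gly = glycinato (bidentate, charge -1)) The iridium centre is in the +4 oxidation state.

Ir is given as +4; the cation's ligand charges sum to -2, so the complex cation is 2+.
A 1:1 salt means the anion carries the equal and opposite charge, 2−.
Anion: ligand charges sum to -5; for the ion to be 2−, Sc = +3.

dinitrato(1,10-phenanthroline)bis(pyridine)iridium(IV) difluoro(glycinato)oxalatoscandate(III)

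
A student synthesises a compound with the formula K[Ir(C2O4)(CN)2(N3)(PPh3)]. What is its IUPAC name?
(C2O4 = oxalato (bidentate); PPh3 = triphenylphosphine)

potassium azidodicyanooxalato(triphenylphosphine)iridate(IV)

The 1 potassium counter-ion carries a total charge of +1, so each complex ion is 1−.
Ligand charges: 1×oxalato (-2 each), 1×azido (-1 each), 2×cyano (-1 each), 1×triphenylphosphine (neutral); total -5. So Ir + (-5) = 1−, giving Ir = +4.
Ligands are named alphabetically: azido before cyano before oxalato before triphenylphosphine.
The complex ion is anionic, so iridium takes the -ate form iridate(IV).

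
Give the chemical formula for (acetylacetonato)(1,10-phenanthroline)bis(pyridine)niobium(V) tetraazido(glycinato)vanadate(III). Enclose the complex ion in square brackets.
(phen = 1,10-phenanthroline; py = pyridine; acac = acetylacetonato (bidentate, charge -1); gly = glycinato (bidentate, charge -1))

[Nb(acac)(phen)(py)2][V(gly)(N3)4]2

Cation [Nb…]: ligand charges -1, Nb(V) ⇒ ion charge 4+.
Anion [V…]: ligand charges -5, V(III) ⇒ ion charge 2−.
One 4+ cation requires 2 of the 2− anion.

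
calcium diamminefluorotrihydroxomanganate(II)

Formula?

Ligands: 2 ammine (NH3, neutral), 1 fluoro (F, -1), 3 hydroxo (OH, -1). Ligand charge sum = -4.
Charge balance with calcium (+2) requires 1 complex ion per 1 calcium.

Ca[MnF(NH3)2(OH)3]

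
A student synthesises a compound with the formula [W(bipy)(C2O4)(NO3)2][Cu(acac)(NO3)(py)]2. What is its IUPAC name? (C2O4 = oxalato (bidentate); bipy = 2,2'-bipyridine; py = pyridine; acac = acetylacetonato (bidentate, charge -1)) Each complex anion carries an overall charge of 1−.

(2,2'-bipyridine)dinitratooxalatotungsten(VI) (acetylacetonato)nitrato(pyridine)cuprate(I)

Both ions are complex: the cation is named first with the plain metal name, the anion second with the -ate form; each ion's ligands are alphabetised independently.
The complex anion is given as 1−; its ligand charges sum to -2, so Cu = +1.
With 2 anions per cation, the cation must be 2×1 = 2+.
Cation: ligand charges sum to -4; for the ion to be 2+, W = +6.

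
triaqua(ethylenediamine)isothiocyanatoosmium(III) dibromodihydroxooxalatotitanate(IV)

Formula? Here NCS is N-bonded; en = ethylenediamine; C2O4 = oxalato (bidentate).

Cation [Os…]: ligand charges -1, Os(III) ⇒ ion charge 2+.
Anion [Ti…]: ligand charges -6, Ti(IV) ⇒ ion charge 2−.
One 2+ cation balances one 2− anion.

[Os(en)(H2O)3(NCS)][TiBr2(C2O4)(OH)2]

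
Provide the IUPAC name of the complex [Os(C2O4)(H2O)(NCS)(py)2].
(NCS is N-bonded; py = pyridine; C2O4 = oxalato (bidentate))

There is no counter-ion, so the complex is neutral overall.
Ligand charges: 1×isothiocyanato (-1 each), 2×pyridine (neutral), 1×aqua (neutral), 1×oxalato (-2 each); total -3. So Os + (-3) = 0, giving Os = +3.
Ligands are named alphabetically: aqua before isothiocyanato before oxalato before pyridine.

aquaisothiocyanatooxalatobis(pyridine)osmium(III)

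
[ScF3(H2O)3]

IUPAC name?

triaquatrifluoroscandium(III)

There is no counter-ion, so the complex is neutral overall.
Ligand charges: 3×fluoro (-1 each), 3×aqua (neutral); total -3. So Sc + (-3) = 0, giving Sc = +3.
Ligands are named alphabetically: aqua before fluoro.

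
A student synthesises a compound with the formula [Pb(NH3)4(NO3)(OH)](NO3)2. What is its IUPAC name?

tetraamminehydroxonitratolead(IV) nitrate

The 2 nitrate counter-ions carry a total charge of -2, so each complex ion is 2+.
Ligand charges: 1×nitrato (-1 each), 4×ammine (neutral), 1×hydroxo (-1 each); total -2. So Pb + (-2) = 2+, giving Pb = +4.
Ligands are named alphabetically: ammine before hydroxo before nitrato.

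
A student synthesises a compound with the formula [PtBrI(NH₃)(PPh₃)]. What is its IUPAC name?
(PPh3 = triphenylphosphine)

There is no counter-ion, so the complex is neutral overall.
Ligand charges: 1×ammine (neutral), 1×bromo (-1 each), 1×triphenylphosphine (neutral), 1×iodo (-1 each); total -2. So Pt + (-2) = 0, giving Pt = +2.
Ligands are named alphabetically: ammine before bromo before iodo before triphenylphosphine.

amminebromoiodo(triphenylphosphine)platinum(II)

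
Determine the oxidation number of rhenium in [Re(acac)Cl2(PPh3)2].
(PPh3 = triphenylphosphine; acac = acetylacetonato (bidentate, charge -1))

No counter-ion: the bracketed complex is neutral.
Ligand charges: 2×PPh3 neutral; 2×Cl = -2; 1×acac = -1; sum -3.
Re + (-3) = 0 ⇒ Re is +3.

+3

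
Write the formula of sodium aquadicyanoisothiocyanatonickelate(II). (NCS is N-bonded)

Ligands: 2 cyano (CN, -1), 1 aqua (H2O, neutral), 1 isothiocyanato (NCS, -1). Ligand charge sum = -3.
With Ni in oxidation state +2, the complex ion is [Ni...]^1−.
Charge balance with sodium (+1) requires 1 complex ion per 1 sodium.

Na[Ni(CN)2(H2O)(NCS)]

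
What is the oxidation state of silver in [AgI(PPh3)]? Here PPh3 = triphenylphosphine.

No counter-ion: the bracketed complex is neutral.
Ligand charges: 1×PPh3 neutral; 1×I = -1; sum -1.
Ag + (-1) = 0 ⇒ Ag is +1.

+1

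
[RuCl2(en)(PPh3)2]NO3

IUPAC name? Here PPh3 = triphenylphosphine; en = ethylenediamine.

dichloro(ethylenediamine)bis(triphenylphosphine)ruthenium(III) nitrate

The 1 nitrate counter-ion carries a total charge of -1, so each complex ion is 1+.
Ligand charges: 2×triphenylphosphine (neutral), 2×chloro (-1 each), 1×ethylenediamine (neutral); total -2. So Ru + (-2) = 1+, giving Ru = +3.
Ligands are named alphabetically: chloro before ethylenediamine before triphenylphosphine.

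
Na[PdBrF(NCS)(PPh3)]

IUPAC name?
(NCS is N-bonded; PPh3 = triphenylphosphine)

The 1 sodium counter-ion carries a total charge of +1, so each complex ion is 1−.
Ligand charges: 1×isothiocyanato (-1 each), 1×triphenylphosphine (neutral), 1×bromo (-1 each), 1×fluoro (-1 each); total -3. So Pd + (-3) = 1−, giving Pd = +2.
The complex ion is anionic, so palladium takes the -ate form palladate(II).

sodium bromofluoroisothiocyanato(triphenylphosphine)palladate(II)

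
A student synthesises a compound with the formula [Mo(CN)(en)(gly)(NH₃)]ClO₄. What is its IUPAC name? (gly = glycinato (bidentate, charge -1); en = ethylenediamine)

amminecyano(ethylenediamine)(glycinato)molybdenum(III) perchlorate

The 1 perchlorate counter-ion carries a total charge of -1, so each complex ion is 1+.
Ligand charges: 1×ammine (neutral), 1×cyano (-1 each), 1×glycinato (-1 each), 1×ethylenediamine (neutral); total -2. So Mo + (-2) = 1+, giving Mo = +3.
Ligands are named alphabetically: ammine before cyano before ethylenediamine before glycinato.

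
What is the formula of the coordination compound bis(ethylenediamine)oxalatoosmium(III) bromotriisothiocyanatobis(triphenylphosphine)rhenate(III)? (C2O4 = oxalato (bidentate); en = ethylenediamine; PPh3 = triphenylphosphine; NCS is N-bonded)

[Os(C2O4)(en)2][ReBr(NCS)3(PPh3)2]

Cation [Os…]: ligand charges -2, Os(III) ⇒ ion charge 1+.
Anion [Re…]: ligand charges -4, Re(III) ⇒ ion charge 1−.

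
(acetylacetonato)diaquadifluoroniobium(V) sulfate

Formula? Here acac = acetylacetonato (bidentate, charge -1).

Ligands: 1 acetylacetonato (acac, -1), 2 fluoro (F, -1), 2 aqua (H2O, neutral). Ligand charge sum = -3.
With Nb in oxidation state +5, the complex ion is [Nb...]^2+.
Charge balance with sulfate (-2) requires 1 complex ion per 1 sulfate.

[Nb(acac)F2(H2O)2]SO4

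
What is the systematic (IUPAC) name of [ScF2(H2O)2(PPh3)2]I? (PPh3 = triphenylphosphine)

The 1 iodide counter-ion carries a total charge of -1, so each complex ion is 1+.
Ligand charges: 2×aqua (neutral), 2×fluoro (-1 each), 2×triphenylphosphine (neutral); total -2. So Sc + (-2) = 1+, giving Sc = +3.
Ligands are named alphabetically: aqua before fluoro before triphenylphosphine.

diaquadifluorobis(triphenylphosphine)scandium(III) iodide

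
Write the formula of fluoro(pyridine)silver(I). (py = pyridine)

Ligands: 1 pyridine (py, neutral), 1 fluoro (F, -1). Ligand charge sum = -1.
With Ag in oxidation state +1, the complex ion is [Ag...].

[AgF(py)]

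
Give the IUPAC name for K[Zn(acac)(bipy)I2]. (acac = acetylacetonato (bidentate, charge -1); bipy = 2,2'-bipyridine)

The 1 potassium counter-ion carries a total charge of +1, so each complex ion is 1−.
Ligand charges: 1×acetylacetonato (-1 each), 2×iodo (-1 each), 1×2,2'-bipyridine (neutral); total -3. So Zn + (-3) = 1−, giving Zn = +2.
The complex ion is anionic, so zinc takes the -ate form zincate(II).

potassium (acetylacetonato)(2,2'-bipyridine)diiodozincate(II)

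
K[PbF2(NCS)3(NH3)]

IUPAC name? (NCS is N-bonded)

potassium amminedifluorotriisothiocyanatoplumbate(IV)

The 1 potassium counter-ion carries a total charge of +1, so each complex ion is 1−.
Ligand charges: 1×ammine (neutral), 2×fluoro (-1 each), 3×isothiocyanato (-1 each); total -5. So Pb + (-5) = 1−, giving Pb = +4.
The complex ion is anionic, so lead takes the -ate form plumbate(IV).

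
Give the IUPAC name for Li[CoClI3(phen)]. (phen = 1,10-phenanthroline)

lithium chlorotriiodo(1,10-phenanthroline)cobaltate(III)

The 1 lithium counter-ion carries a total charge of +1, so each complex ion is 1−.
Ligand charges: 1×chloro (-1 each), 3×iodo (-1 each), 1×1,10-phenanthroline (neutral); total -4. So Co + (-4) = 1−, giving Co = +3.
The complex ion is anionic, so cobalt takes the -ate form cobaltate(III).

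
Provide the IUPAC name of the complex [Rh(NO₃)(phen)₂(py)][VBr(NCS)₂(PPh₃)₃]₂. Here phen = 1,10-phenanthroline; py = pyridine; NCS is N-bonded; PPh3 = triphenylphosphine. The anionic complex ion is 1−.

nitratobis(1,10-phenanthroline)(pyridine)rhodium(III) bromodiisothiocyanatotris(triphenylphosphine)vanadate(II)

The complex anion is given as 1−; its ligand charges sum to -3, so V = +2.
With 2 anions per cation, the cation must be 2×1 = 2+.
Cation: ligand charges sum to -1; for the ion to be 2+, Rh = +3.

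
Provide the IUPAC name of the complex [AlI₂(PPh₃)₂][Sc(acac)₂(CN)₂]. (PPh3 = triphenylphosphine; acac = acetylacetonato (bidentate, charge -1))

diiodobis(triphenylphosphine)aluminium(III) bis(acetylacetonato)dicyanoscandate(III)

Both ions are complex: the cation is named first with the plain metal name, the anion second with the -ate form; each ion's ligands are alphabetised independently.
Aluminium is always +3 in its complexes; the cation's ligand charges sum to -2, so the complex cation is 1+.
A 1:1 salt means the anion carries the equal and opposite charge, 1−.
Anion: ligand charges sum to -4; for the ion to be 1−, Sc = +3.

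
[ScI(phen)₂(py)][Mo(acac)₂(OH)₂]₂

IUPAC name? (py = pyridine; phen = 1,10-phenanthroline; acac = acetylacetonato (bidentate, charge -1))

Scandium is always +3 in its complexes; the cation's ligand charges sum to -1, so the complex cation is 2+.
With 2 anions per cation, each anion must be 2/2 = 1−.
Anion: ligand charges sum to -4; for the ion to be 1−, Mo = +3.

iodobis(1,10-phenanthroline)(pyridine)scandium(III) bis(acetylacetonato)dihydroxomolybdate(III)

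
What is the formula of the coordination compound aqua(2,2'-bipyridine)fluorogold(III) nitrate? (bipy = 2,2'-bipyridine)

Ligands: 1 aqua (H2O, neutral), 1 fluoro (F, -1), 1 2,2'-bipyridine (bipy, neutral). Ligand charge sum = -1.
With Au in oxidation state +3, the complex ion is [Au...]^2+.
Charge balance with nitrate (-1) requires 1 complex ion per 2 nitrate.

[Au(bipy)F(H2O)](NO3)2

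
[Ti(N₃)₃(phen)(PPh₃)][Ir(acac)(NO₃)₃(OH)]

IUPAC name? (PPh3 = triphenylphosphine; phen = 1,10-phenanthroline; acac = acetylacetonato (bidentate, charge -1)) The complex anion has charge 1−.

The complex anion is given as 1−; its ligand charges sum to -5, so Ir = +4.
A 1:1 salt means the cation carries the equal and opposite charge, 1+.
Cation: ligand charges sum to -3; for the ion to be 1+, Ti = +4.

triazido(1,10-phenanthroline)(triphenylphosphine)titanium(IV) (acetylacetonato)hydroxotrinitratoiridate(IV)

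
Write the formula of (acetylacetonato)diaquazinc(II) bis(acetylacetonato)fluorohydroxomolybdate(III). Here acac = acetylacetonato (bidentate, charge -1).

[Zn(acac)(H2O)2][Mo(acac)2F(OH)]

Cation [Zn…]: ligand charges -1, Zn(II) ⇒ ion charge 1+.
Anion [Mo…]: ligand charges -4, Mo(III) ⇒ ion charge 1−.
One 1+ cation balances one 1− anion.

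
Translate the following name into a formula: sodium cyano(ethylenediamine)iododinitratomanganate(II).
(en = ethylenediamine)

Na2[Mn(CN)(en)I(NO3)2]

Ligands: 2 nitrato (NO3, -1), 1 cyano (CN, -1), 1 ethylenediamine (en, neutral), 1 iodo (I, -1). Ligand charge sum = -4.
Charge balance with sodium (+1) requires 1 complex ion per 2 sodium.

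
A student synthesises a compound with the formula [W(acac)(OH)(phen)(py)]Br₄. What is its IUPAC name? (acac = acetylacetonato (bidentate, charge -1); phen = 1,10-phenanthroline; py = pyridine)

(acetylacetonato)hydroxo(1,10-phenanthroline)(pyridine)tungsten(VI) bromide

The 4 bromide counter-ions carry a total charge of -4, so each complex ion is 4+.
Ligand charges: 1×hydroxo (-1 each), 1×acetylacetonato (-1 each), 1×1,10-phenanthroline (neutral), 1×pyridine (neutral); total -2. So W + (-2) = 4+, giving W = +6.
Ligands are named alphabetically: acetylacetonato before hydroxo before phenanthroline before pyridine.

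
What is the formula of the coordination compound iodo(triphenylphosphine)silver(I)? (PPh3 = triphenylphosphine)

Ligands: 1 iodo (I, -1), 1 triphenylphosphine (PPh3, neutral). Ligand charge sum = -1.
With Ag in oxidation state +1, the complex ion is [Ag...].

[AgI(PPh3)]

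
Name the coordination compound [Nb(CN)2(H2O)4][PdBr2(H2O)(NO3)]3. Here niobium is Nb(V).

tetraaquadicyanoniobium(V) aquadibromonitratopalladate(II)

Both ions are complex: the cation is named first with the plain metal name, the anion second with the -ate form; each ion's ligands are alphabetised independently.
Nb is given as +5; the cation's ligand charges sum to -2, so the complex cation is 3+.
With 3 anions per cation, each anion must be 3/3 = 1−.
Anion: ligand charges sum to -3; for the ion to be 1−, Pd = +2.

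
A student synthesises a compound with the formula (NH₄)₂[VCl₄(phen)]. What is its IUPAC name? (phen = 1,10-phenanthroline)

The 2 ammonium counter-ions carry a total charge of +2, so each complex ion is 2−.
Ligand charges: 4×chloro (-1 each), 1×1,10-phenanthroline (neutral); total -4. So V + (-4) = 2−, giving V = +2.
Ligands are named alphabetically: chloro before phenanthroline.
The complex ion is anionic, so vanadium takes the -ate form vanadate(II).

ammonium tetrachloro(1,10-phenanthroline)vanadate(II)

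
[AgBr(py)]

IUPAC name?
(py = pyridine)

There is no counter-ion, so the complex is neutral overall.
Ligand charges: 1×pyridine (neutral), 1×bromo (-1 each); total -1. So Ag + (-1) = 0, giving Ag = +1.
Ligands are named alphabetically: bromo before pyridine.

bromo(pyridine)silver(I)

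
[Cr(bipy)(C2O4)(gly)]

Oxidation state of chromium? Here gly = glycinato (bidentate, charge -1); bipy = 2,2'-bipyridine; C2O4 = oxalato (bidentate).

No counter-ion: the bracketed complex is neutral.
Ligand charges: 1×gly = -1; 1×bipy neutral; 1×C2O4 = -2; sum -3.
Cr + (-3) = 0 ⇒ Cr is +3.

+3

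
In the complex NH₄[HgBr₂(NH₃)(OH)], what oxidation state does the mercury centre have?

+2

1 ammonium outside the brackets (+1 each) → the complex ion is 1−.
Ligand charges: 1×NH3 neutral; 1×OH = -1; 2×Br = -2; sum -3.
Hg + (-3) = 1− ⇒ Hg is +2.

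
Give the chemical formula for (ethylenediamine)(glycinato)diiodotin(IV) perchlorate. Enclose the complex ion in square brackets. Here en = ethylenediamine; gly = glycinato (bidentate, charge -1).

Ligands: 1 ethylenediamine (en, neutral), 1 glycinato (gly, -1), 2 iodo (I, -1). Ligand charge sum = -3.
Charge balance with perchlorate (-1) requires 1 complex ion per 1 perchlorate.

[Sn(en)(gly)I2]ClO4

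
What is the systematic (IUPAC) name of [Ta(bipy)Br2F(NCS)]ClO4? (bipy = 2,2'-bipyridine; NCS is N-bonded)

(2,2'-bipyridine)dibromofluoroisothiocyanatotantalum(V) perchlorate

The 1 perchlorate counter-ion carries a total charge of -1, so each complex ion is 1+.
Ligand charges: 2×bromo (-1 each), 1×2,2'-bipyridine (neutral), 1×isothiocyanato (-1 each), 1×fluoro (-1 each); total -4. So Ta + (-4) = 1+, giving Ta = +5.
Ligands are named alphabetically: bipyridine before bromo before fluoro before isothiocyanato.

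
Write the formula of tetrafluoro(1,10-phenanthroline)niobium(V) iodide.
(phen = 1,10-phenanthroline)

Ligands: 4 fluoro (F, -1), 1 1,10-phenanthroline (phen, neutral). Ligand charge sum = -4.
Charge balance with iodide (-1) requires 1 complex ion per 1 iodide.

[NbF4(phen)]I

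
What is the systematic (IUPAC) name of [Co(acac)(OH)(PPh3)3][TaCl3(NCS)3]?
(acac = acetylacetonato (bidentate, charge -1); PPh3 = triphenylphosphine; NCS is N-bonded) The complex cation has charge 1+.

(acetylacetonato)hydroxotris(triphenylphosphine)cobalt(III) trichlorotriisothiocyanatotantalate(V)

The complex cation is given as 1+; its ligand charges sum to -2, so Co = +3.
A 1:1 salt means the anion carries the equal and opposite charge, 1−.
Anion: ligand charges sum to -6; for the ion to be 1−, Ta = +5.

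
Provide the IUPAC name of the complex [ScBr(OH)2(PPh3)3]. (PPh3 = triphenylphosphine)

There is no counter-ion, so the complex is neutral overall.
Ligand charges: 3×triphenylphosphine (neutral), 2×hydroxo (-1 each), 1×bromo (-1 each); total -3. So Sc + (-3) = 0, giving Sc = +3.
Ligands are named alphabetically: bromo before hydroxo before triphenylphosphine.

bromodihydroxotris(triphenylphosphine)scandium(III)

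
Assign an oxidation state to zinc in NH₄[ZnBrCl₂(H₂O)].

1 ammonium outside the brackets (+1 each) → the complex ion is 1−.
Ligand charges: 1×H2O neutral; 2×Cl = -2; 1×Br = -1; sum -3.
Zn + (-3) = 1− ⇒ Zn is +2.

+2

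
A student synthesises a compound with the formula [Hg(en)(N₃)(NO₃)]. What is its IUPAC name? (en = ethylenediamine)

azido(ethylenediamine)nitratomercury(II)

There is no counter-ion, so the complex is neutral overall.
Ligand charges: 1×nitrato (-1 each), 1×ethylenediamine (neutral), 1×azido (-1 each); total -2. So Hg + (-2) = 0, giving Hg = +2.
Ligands are named alphabetically: azido before ethylenediamine before nitrato.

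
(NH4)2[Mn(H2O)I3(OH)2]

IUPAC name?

ammonium aquadihydroxotriiodomanganate(III)

The 2 ammonium counter-ions carry a total charge of +2, so each complex ion is 2−.
Ligand charges: 1×aqua (neutral), 2×hydroxo (-1 each), 3×iodo (-1 each); total -5. So Mn + (-5) = 2−, giving Mn = +3.
Ligands are named alphabetically: aqua before hydroxo before iodo.
The complex ion is anionic, so manganese takes the -ate form manganate(III).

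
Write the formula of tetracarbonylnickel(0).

Ligands: 4 carbonyl (CO, neutral). Ligand charge sum = 0.
With Ni in oxidation state 0, the complex ion is [Ni...].

[Ni(CO)4]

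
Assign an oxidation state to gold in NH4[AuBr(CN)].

+1

1 ammonium outside the brackets (+1 each) → the complex ion is 1−.
Ligand charges: 1×Br = -1; 1×CN = -1; sum -2.
Au + (-2) = 1− ⇒ Au is +1.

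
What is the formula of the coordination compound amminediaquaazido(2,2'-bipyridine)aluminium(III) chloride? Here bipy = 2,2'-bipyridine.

Ligands: 1 ammine (NH3, neutral), 1 azido (N3, -1), 1 2,2'-bipyridine (bipy, neutral), 2 aqua (H2O, neutral). Ligand charge sum = -1.
With Al in oxidation state +3, the complex ion is [Al...]^2+.
Charge balance with chloride (-1) requires 1 complex ion per 2 chloride.

[Al(bipy)(H2O)2(N3)(NH3)]Cl2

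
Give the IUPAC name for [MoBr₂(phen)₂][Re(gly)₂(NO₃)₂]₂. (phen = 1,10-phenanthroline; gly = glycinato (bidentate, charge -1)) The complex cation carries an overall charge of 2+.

dibromobis(1,10-phenanthroline)molybdenum(IV) bis(glycinato)dinitratorhenate(III)

The complex cation is given as 2+; its ligand charges sum to -2, so Mo = +4.
With 2 anions per cation, each anion must be 2/2 = 1−.
Anion: ligand charges sum to -4; for the ion to be 1−, Re = +3.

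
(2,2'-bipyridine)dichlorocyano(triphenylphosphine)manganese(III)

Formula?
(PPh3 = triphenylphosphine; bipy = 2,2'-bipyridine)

[Mn(bipy)Cl2(CN)(PPh3)]

Ligands: 2 chloro (Cl, -1), 1 triphenylphosphine (PPh3, neutral), 1 2,2'-bipyridine (bipy, neutral), 1 cyano (CN, -1). Ligand charge sum = -3.
With Mn in oxidation state +3, the complex ion is [Mn...].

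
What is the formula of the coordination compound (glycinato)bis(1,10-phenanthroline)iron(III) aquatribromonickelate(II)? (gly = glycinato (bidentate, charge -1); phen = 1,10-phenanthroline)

[Fe(gly)(phen)2][NiBr3(H2O)]2

Cation [Fe…]: ligand charges -1, Fe(III) ⇒ ion charge 2+.
Anion [Ni…]: ligand charges -3, Ni(II) ⇒ ion charge 1−.
One 2+ cation requires 2 of the 1− anion.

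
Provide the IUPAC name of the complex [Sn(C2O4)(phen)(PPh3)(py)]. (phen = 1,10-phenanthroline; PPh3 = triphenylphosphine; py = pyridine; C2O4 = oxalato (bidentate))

There is no counter-ion, so the complex is neutral overall.
Ligand charges: 1×1,10-phenanthroline (neutral), 1×triphenylphosphine (neutral), 1×pyridine (neutral), 1×oxalato (-2 each); total -2. So Sn + (-2) = 0, giving Sn = +2.
Ligands are named alphabetically: oxalato before phenanthroline before pyridine before triphenylphosphine.

oxalato(1,10-phenanthroline)(pyridine)(triphenylphosphine)tin(II)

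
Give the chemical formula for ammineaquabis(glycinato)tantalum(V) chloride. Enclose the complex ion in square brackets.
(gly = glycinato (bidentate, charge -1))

Ligands: 2 glycinato (gly, -1), 1 ammine (NH3, neutral), 1 aqua (H2O, neutral). Ligand charge sum = -2.
With Ta in oxidation state +5, the complex ion is [Ta...]^3+.
Charge balance with chloride (-1) requires 1 complex ion per 3 chloride.

[Ta(gly)2(H2O)(NH3)]Cl3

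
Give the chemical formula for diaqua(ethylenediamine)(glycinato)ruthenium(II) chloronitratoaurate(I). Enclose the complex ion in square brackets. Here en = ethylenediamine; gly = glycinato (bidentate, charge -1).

Cation [Ru…]: ligand charges -1, Ru(II) ⇒ ion charge 1+.
Anion [Au…]: ligand charges -2, Au(I) ⇒ ion charge 1−.
One 1+ cation balances one 1− anion.

[Ru(en)(gly)(H2O)2][AuCl(NO3)]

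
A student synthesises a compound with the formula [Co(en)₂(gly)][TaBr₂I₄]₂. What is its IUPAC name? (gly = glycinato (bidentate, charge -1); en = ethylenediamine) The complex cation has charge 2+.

bis(ethylenediamine)(glycinato)cobalt(III) dibromotetraiodotantalate(V)

The complex cation is given as 2+; its ligand charges sum to -1, so Co = +3.
With 2 anions per cation, each anion must be 2/2 = 1−.
Anion: ligand charges sum to -6; for the ion to be 1−, Ta = +5.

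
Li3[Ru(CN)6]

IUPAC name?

lithium hexacyanoruthenate(III)

The 3 lithium counter-ions carry a total charge of +3, so each complex ion is 3−.
Ligand charges: 6×cyano (-1 each); total -6. So Ru + (-6) = 3−, giving Ru = +3.
The complex ion is anionic, so ruthenium takes the -ate form ruthenate(III).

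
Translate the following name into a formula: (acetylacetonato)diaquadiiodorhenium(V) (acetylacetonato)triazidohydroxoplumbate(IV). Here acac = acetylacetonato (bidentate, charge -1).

Cation [Re…]: ligand charges -3, Re(V) ⇒ ion charge 2+.
Anion [Pb…]: ligand charges -5, Pb(IV) ⇒ ion charge 1−.
One 2+ cation requires 2 of the 1− anion.

[Re(acac)(H2O)2I2][Pb(acac)(N3)3(OH)]2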